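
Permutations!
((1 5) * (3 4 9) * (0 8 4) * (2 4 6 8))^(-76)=((0 2 4 9 3)(1 5)(6 8))^(-76)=(0 3 9 4 2)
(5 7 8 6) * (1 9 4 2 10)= (1 9 4 2 10)(5 7 8 6)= [0, 9, 10, 3, 2, 7, 5, 8, 6, 4, 1]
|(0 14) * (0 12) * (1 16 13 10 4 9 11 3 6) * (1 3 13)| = |(0 14 12)(1 16)(3 6)(4 9 11 13 10)| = 30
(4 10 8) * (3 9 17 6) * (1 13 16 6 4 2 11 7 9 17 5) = (1 13 16 6 3 17 4 10 8 2 11 7 9 5) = [0, 13, 11, 17, 10, 1, 3, 9, 2, 5, 8, 7, 12, 16, 14, 15, 6, 4]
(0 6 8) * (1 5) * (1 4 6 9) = (0 9 1 5 4 6 8) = [9, 5, 2, 3, 6, 4, 8, 7, 0, 1]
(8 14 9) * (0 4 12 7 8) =(0 4 12 7 8 14 9) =[4, 1, 2, 3, 12, 5, 6, 8, 14, 0, 10, 11, 7, 13, 9]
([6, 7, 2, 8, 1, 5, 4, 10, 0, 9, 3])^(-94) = [4, 10, 2, 0, 7, 5, 1, 3, 6, 9, 8]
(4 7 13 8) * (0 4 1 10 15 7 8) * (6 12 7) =(0 4 8 1 10 15 6 12 7 13) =[4, 10, 2, 3, 8, 5, 12, 13, 1, 9, 15, 11, 7, 0, 14, 6]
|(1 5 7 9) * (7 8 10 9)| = 5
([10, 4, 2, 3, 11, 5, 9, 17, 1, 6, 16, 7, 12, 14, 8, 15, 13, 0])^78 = (0 10 16 13 14 8 1 4 11 7 17)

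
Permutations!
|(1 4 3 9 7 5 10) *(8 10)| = |(1 4 3 9 7 5 8 10)| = 8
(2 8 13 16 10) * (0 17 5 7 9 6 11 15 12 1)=(0 17 5 7 9 6 11 15 12 1)(2 8 13 16 10)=[17, 0, 8, 3, 4, 7, 11, 9, 13, 6, 2, 15, 1, 16, 14, 12, 10, 5]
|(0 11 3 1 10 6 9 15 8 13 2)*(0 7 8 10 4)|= 20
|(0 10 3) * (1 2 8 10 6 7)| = |(0 6 7 1 2 8 10 3)| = 8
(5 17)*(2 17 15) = (2 17 5 15) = [0, 1, 17, 3, 4, 15, 6, 7, 8, 9, 10, 11, 12, 13, 14, 2, 16, 5]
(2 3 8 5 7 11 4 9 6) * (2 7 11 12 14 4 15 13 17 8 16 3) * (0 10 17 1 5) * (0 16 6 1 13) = [10, 5, 2, 6, 9, 11, 7, 12, 16, 1, 17, 15, 14, 13, 4, 0, 3, 8] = (0 10 17 8 16 3 6 7 12 14 4 9 1 5 11 15)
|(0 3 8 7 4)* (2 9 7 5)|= 8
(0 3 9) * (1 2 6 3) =(0 1 2 6 3 9) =[1, 2, 6, 9, 4, 5, 3, 7, 8, 0]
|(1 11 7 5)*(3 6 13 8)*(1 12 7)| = |(1 11)(3 6 13 8)(5 12 7)| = 12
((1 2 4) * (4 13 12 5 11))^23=((1 2 13 12 5 11 4))^23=(1 13 5 4 2 12 11)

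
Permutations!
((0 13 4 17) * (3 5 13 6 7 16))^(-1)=((0 6 7 16 3 5 13 4 17))^(-1)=(0 17 4 13 5 3 16 7 6)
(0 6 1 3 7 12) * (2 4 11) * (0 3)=(0 6 1)(2 4 11)(3 7 12)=[6, 0, 4, 7, 11, 5, 1, 12, 8, 9, 10, 2, 3]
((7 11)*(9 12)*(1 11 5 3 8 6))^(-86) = ((1 11 7 5 3 8 6)(9 12))^(-86) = (12)(1 8 5 11 6 3 7)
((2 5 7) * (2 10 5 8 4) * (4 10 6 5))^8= (10)(5 6 7)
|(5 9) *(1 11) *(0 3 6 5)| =10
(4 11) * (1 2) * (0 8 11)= (0 8 11 4)(1 2)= [8, 2, 1, 3, 0, 5, 6, 7, 11, 9, 10, 4]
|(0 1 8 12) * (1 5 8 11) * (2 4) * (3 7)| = 4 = |(0 5 8 12)(1 11)(2 4)(3 7)|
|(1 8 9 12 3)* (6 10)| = 10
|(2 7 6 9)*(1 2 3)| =|(1 2 7 6 9 3)| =6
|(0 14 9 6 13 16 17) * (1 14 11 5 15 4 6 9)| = |(0 11 5 15 4 6 13 16 17)(1 14)| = 18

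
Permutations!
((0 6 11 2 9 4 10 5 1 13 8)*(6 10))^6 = ((0 10 5 1 13 8)(2 9 4 6 11))^6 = (13)(2 9 4 6 11)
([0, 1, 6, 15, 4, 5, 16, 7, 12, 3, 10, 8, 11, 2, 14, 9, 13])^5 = (2 6 16 13)(3 9 15)(8 11 12)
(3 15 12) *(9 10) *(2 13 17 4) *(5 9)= [0, 1, 13, 15, 2, 9, 6, 7, 8, 10, 5, 11, 3, 17, 14, 12, 16, 4]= (2 13 17 4)(3 15 12)(5 9 10)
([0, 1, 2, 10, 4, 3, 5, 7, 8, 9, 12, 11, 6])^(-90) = (12)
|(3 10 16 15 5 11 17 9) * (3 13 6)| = |(3 10 16 15 5 11 17 9 13 6)| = 10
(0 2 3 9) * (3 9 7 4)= (0 2 9)(3 7 4)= [2, 1, 9, 7, 3, 5, 6, 4, 8, 0]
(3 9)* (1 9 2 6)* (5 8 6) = [0, 9, 5, 2, 4, 8, 1, 7, 6, 3] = (1 9 3 2 5 8 6)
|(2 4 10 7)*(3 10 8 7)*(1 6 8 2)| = 4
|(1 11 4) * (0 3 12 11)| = |(0 3 12 11 4 1)| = 6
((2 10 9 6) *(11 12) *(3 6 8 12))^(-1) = (2 6 3 11 12 8 9 10)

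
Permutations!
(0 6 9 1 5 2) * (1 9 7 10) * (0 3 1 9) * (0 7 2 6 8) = [8, 5, 3, 1, 4, 6, 2, 10, 0, 7, 9] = (0 8)(1 5 6 2 3)(7 10 9)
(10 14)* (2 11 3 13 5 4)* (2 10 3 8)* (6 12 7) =(2 11 8)(3 13 5 4 10 14)(6 12 7) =[0, 1, 11, 13, 10, 4, 12, 6, 2, 9, 14, 8, 7, 5, 3]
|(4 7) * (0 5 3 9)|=4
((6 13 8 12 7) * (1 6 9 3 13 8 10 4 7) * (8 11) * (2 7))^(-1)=(1 12 8 11 6)(2 4 10 13 3 9 7)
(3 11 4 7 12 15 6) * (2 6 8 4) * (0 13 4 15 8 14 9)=[13, 1, 6, 11, 7, 5, 3, 12, 15, 0, 10, 2, 8, 4, 9, 14]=(0 13 4 7 12 8 15 14 9)(2 6 3 11)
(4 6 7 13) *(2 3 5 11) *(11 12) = (2 3 5 12 11)(4 6 7 13) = [0, 1, 3, 5, 6, 12, 7, 13, 8, 9, 10, 2, 11, 4]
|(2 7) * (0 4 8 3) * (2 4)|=|(0 2 7 4 8 3)|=6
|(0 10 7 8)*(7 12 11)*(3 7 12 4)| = 6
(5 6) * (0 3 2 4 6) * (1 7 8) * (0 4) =(0 3 2)(1 7 8)(4 6 5) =[3, 7, 0, 2, 6, 4, 5, 8, 1]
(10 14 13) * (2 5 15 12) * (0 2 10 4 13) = (0 2 5 15 12 10 14)(4 13) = [2, 1, 5, 3, 13, 15, 6, 7, 8, 9, 14, 11, 10, 4, 0, 12]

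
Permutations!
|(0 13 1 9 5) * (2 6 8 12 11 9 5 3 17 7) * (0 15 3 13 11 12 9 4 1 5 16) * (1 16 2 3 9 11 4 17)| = 24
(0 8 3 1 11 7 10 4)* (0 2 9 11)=(0 8 3 1)(2 9 11 7 10 4)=[8, 0, 9, 1, 2, 5, 6, 10, 3, 11, 4, 7]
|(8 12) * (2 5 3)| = 6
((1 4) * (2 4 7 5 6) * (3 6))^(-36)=(1 4 2 6 3 5 7)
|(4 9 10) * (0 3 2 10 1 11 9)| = 15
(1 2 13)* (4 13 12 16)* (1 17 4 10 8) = (1 2 12 16 10 8)(4 13 17) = [0, 2, 12, 3, 13, 5, 6, 7, 1, 9, 8, 11, 16, 17, 14, 15, 10, 4]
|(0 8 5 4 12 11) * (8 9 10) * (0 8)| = |(0 9 10)(4 12 11 8 5)| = 15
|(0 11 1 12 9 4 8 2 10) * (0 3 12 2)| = 10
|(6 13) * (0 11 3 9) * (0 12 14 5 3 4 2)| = 20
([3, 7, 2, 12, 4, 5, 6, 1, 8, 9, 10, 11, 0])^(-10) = (0 12 3)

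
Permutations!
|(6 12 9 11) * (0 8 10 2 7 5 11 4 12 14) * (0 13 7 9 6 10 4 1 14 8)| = 36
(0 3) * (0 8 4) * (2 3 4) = (0 4)(2 3 8) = [4, 1, 3, 8, 0, 5, 6, 7, 2]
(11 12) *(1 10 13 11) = (1 10 13 11 12) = [0, 10, 2, 3, 4, 5, 6, 7, 8, 9, 13, 12, 1, 11]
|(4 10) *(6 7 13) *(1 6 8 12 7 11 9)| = 4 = |(1 6 11 9)(4 10)(7 13 8 12)|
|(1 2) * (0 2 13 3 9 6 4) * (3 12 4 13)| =9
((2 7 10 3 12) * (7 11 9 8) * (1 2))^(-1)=((1 2 11 9 8 7 10 3 12))^(-1)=(1 12 3 10 7 8 9 11 2)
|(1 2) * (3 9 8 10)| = |(1 2)(3 9 8 10)| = 4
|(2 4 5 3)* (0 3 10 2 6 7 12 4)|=|(0 3 6 7 12 4 5 10 2)|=9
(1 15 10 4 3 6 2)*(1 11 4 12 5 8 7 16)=(1 15 10 12 5 8 7 16)(2 11 4 3 6)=[0, 15, 11, 6, 3, 8, 2, 16, 7, 9, 12, 4, 5, 13, 14, 10, 1]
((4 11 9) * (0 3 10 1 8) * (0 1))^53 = ((0 3 10)(1 8)(4 11 9))^53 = (0 10 3)(1 8)(4 9 11)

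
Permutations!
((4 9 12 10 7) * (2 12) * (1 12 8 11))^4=(1 4 11 7 8 10 2 12 9)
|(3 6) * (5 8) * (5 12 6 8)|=4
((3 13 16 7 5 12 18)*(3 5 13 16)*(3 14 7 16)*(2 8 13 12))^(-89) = (2 5 18 12 7 14 13 8)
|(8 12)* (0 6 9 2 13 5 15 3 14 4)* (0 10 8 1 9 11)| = 12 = |(0 6 11)(1 9 2 13 5 15 3 14 4 10 8 12)|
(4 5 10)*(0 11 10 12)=[11, 1, 2, 3, 5, 12, 6, 7, 8, 9, 4, 10, 0]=(0 11 10 4 5 12)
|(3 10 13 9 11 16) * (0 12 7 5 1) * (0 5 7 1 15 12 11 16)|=|(0 11)(1 5 15 12)(3 10 13 9 16)|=20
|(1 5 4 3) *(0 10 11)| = |(0 10 11)(1 5 4 3)| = 12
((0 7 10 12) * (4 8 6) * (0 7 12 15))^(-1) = ((0 12 7 10 15)(4 8 6))^(-1) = (0 15 10 7 12)(4 6 8)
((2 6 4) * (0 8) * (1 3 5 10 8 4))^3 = ((0 4 2 6 1 3 5 10 8))^3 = (0 6 5)(1 10 4)(2 3 8)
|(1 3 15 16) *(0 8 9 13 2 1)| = |(0 8 9 13 2 1 3 15 16)| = 9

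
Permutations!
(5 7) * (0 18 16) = (0 18 16)(5 7) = [18, 1, 2, 3, 4, 7, 6, 5, 8, 9, 10, 11, 12, 13, 14, 15, 0, 17, 16]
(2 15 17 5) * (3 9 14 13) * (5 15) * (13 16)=[0, 1, 5, 9, 4, 2, 6, 7, 8, 14, 10, 11, 12, 3, 16, 17, 13, 15]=(2 5)(3 9 14 16 13)(15 17)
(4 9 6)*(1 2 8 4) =(1 2 8 4 9 6) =[0, 2, 8, 3, 9, 5, 1, 7, 4, 6]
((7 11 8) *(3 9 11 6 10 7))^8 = (11)(6 7 10) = ((3 9 11 8)(6 10 7))^8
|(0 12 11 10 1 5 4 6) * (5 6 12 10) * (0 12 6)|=|(0 10 1)(4 6 12 11 5)|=15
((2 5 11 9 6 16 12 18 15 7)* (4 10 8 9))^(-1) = ((2 5 11 4 10 8 9 6 16 12 18 15 7))^(-1) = (2 7 15 18 12 16 6 9 8 10 4 11 5)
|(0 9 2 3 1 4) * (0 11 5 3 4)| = |(0 9 2 4 11 5 3 1)| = 8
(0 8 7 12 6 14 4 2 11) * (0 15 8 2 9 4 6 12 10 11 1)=(0 2 1)(4 9)(6 14)(7 10 11 15 8)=[2, 0, 1, 3, 9, 5, 14, 10, 7, 4, 11, 15, 12, 13, 6, 8]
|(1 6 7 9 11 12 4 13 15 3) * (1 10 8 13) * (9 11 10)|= |(1 6 7 11 12 4)(3 9 10 8 13 15)|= 6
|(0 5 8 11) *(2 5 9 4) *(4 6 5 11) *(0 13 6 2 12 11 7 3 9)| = |(2 7 3 9)(4 12 11 13 6 5 8)| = 28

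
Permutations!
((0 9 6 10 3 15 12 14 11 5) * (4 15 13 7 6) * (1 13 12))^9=(0 3 1 5 10 15 11 6 4 14 7 9 12 13)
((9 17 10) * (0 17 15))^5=((0 17 10 9 15))^5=(17)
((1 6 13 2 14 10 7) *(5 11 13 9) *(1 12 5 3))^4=((1 6 9 3)(2 14 10 7 12 5 11 13))^4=(2 12)(5 14)(7 13)(10 11)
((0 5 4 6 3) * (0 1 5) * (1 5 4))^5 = (6)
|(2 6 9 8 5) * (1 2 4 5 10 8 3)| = 10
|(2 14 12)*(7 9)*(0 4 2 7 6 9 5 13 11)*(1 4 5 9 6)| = 28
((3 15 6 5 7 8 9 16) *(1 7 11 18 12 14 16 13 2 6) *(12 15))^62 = ((1 7 8 9 13 2 6 5 11 18 15)(3 12 14 16))^62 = (1 5 9 15 6 8 18 2 7 11 13)(3 14)(12 16)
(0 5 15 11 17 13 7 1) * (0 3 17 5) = (1 3 17 13 7)(5 15 11) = [0, 3, 2, 17, 4, 15, 6, 1, 8, 9, 10, 5, 12, 7, 14, 11, 16, 13]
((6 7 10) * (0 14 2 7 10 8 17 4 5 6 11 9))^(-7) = ((0 14 2 7 8 17 4 5 6 10 11 9))^(-7) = (0 17 11 7 6 14 4 9 8 10 2 5)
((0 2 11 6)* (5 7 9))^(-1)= (0 6 11 2)(5 9 7)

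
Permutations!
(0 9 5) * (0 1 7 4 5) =[9, 7, 2, 3, 5, 1, 6, 4, 8, 0] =(0 9)(1 7 4 5)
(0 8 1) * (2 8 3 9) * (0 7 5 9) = (0 3)(1 7 5 9 2 8) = [3, 7, 8, 0, 4, 9, 6, 5, 1, 2]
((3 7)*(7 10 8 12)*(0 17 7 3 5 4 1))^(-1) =((0 17 7 5 4 1)(3 10 8 12))^(-1) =(0 1 4 5 7 17)(3 12 8 10)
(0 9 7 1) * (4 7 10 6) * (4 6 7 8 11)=(0 9 10 7 1)(4 8 11)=[9, 0, 2, 3, 8, 5, 6, 1, 11, 10, 7, 4]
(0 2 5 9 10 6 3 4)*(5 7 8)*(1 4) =(0 2 7 8 5 9 10 6 3 1 4) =[2, 4, 7, 1, 0, 9, 3, 8, 5, 10, 6]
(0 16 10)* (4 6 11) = (0 16 10)(4 6 11) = [16, 1, 2, 3, 6, 5, 11, 7, 8, 9, 0, 4, 12, 13, 14, 15, 10]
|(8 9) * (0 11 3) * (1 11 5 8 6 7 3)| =|(0 5 8 9 6 7 3)(1 11)| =14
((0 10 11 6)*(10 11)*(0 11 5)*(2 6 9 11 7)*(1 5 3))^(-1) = (0 5 1 3)(2 7 6)(9 11)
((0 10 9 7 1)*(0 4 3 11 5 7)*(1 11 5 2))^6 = (1 2 11 7 5 3 4)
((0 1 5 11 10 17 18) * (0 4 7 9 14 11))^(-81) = (4 18 17 10 11 14 9 7)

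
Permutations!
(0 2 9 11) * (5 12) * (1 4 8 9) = [2, 4, 1, 3, 8, 12, 6, 7, 9, 11, 10, 0, 5] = (0 2 1 4 8 9 11)(5 12)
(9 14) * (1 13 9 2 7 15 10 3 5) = [0, 13, 7, 5, 4, 1, 6, 15, 8, 14, 3, 11, 12, 9, 2, 10] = (1 13 9 14 2 7 15 10 3 5)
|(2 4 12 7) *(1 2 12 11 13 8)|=|(1 2 4 11 13 8)(7 12)|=6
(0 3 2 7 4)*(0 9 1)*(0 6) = (0 3 2 7 4 9 1 6) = [3, 6, 7, 2, 9, 5, 0, 4, 8, 1]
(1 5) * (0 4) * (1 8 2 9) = (0 4)(1 5 8 2 9) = [4, 5, 9, 3, 0, 8, 6, 7, 2, 1]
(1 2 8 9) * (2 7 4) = (1 7 4 2 8 9) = [0, 7, 8, 3, 2, 5, 6, 4, 9, 1]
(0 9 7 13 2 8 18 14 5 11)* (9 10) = [10, 1, 8, 3, 4, 11, 6, 13, 18, 7, 9, 0, 12, 2, 5, 15, 16, 17, 14] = (0 10 9 7 13 2 8 18 14 5 11)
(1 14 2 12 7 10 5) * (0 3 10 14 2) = (0 3 10 5 1 2 12 7 14) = [3, 2, 12, 10, 4, 1, 6, 14, 8, 9, 5, 11, 7, 13, 0]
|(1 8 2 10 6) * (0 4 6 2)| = 10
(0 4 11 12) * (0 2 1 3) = (0 4 11 12 2 1 3) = [4, 3, 1, 0, 11, 5, 6, 7, 8, 9, 10, 12, 2]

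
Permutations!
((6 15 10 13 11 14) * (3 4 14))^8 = ((3 4 14 6 15 10 13 11))^8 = (15)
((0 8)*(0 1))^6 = (8)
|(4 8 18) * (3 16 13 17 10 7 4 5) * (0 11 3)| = |(0 11 3 16 13 17 10 7 4 8 18 5)| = 12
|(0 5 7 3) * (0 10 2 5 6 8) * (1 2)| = |(0 6 8)(1 2 5 7 3 10)| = 6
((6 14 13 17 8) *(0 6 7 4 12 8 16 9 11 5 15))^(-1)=((0 6 14 13 17 16 9 11 5 15)(4 12 8 7))^(-1)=(0 15 5 11 9 16 17 13 14 6)(4 7 8 12)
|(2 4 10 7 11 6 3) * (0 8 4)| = |(0 8 4 10 7 11 6 3 2)| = 9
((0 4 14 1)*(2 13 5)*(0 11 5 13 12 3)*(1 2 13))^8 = (0 14 12)(2 3 4)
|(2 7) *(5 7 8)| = |(2 8 5 7)| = 4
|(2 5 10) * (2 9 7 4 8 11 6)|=9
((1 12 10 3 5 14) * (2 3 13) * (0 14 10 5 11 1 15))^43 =((0 14 15)(1 12 5 10 13 2 3 11))^43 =(0 14 15)(1 10 3 12 13 11 5 2)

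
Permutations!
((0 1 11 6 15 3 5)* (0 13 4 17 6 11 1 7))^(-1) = (0 7)(3 15 6 17 4 13 5) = ((0 7)(3 5 13 4 17 6 15))^(-1)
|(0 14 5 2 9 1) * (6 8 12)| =6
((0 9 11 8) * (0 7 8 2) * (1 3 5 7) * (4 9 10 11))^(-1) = (0 2 11 10)(1 8 7 5 3)(4 9)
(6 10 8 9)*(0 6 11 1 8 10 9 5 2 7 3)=(0 6 9 11 1 8 5 2 7 3)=[6, 8, 7, 0, 4, 2, 9, 3, 5, 11, 10, 1]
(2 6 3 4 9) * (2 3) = (2 6)(3 4 9) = [0, 1, 6, 4, 9, 5, 2, 7, 8, 3]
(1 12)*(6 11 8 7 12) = (1 6 11 8 7 12) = [0, 6, 2, 3, 4, 5, 11, 12, 7, 9, 10, 8, 1]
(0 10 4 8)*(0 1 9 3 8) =[10, 9, 2, 8, 0, 5, 6, 7, 1, 3, 4] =(0 10 4)(1 9 3 8)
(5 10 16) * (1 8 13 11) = (1 8 13 11)(5 10 16) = [0, 8, 2, 3, 4, 10, 6, 7, 13, 9, 16, 1, 12, 11, 14, 15, 5]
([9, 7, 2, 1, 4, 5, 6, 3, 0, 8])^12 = (9)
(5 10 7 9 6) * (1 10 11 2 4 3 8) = (1 10 7 9 6 5 11 2 4 3 8) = [0, 10, 4, 8, 3, 11, 5, 9, 1, 6, 7, 2]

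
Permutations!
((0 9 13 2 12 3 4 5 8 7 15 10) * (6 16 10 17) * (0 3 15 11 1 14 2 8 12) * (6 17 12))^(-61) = ((17)(0 9 13 8 7 11 1 14 2)(3 4 5 6 16 10)(12 15))^(-61) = (17)(0 13 7 1 2 9 8 11 14)(3 10 16 6 5 4)(12 15)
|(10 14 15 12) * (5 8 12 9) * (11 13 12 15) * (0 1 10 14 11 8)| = 11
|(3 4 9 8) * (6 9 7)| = |(3 4 7 6 9 8)| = 6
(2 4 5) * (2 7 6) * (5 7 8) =(2 4 7 6)(5 8) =[0, 1, 4, 3, 7, 8, 2, 6, 5]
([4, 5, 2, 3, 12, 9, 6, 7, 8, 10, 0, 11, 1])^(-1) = [10, 12, 2, 3, 0, 1, 6, 7, 8, 5, 9, 11, 4]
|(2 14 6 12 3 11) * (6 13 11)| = 12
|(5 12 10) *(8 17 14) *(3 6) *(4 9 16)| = 6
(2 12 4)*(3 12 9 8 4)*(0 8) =(0 8 4 2 9)(3 12) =[8, 1, 9, 12, 2, 5, 6, 7, 4, 0, 10, 11, 3]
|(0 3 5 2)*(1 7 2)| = 6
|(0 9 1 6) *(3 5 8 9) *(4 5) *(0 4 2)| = |(0 3 2)(1 6 4 5 8 9)| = 6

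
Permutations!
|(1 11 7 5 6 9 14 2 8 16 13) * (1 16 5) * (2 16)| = 24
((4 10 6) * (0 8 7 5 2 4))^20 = (0 2)(4 8)(5 6)(7 10)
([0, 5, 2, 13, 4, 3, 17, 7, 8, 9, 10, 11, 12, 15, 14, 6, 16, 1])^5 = [0, 6, 2, 1, 4, 17, 13, 7, 8, 9, 10, 11, 12, 5, 14, 3, 16, 15]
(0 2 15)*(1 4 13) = (0 2 15)(1 4 13) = [2, 4, 15, 3, 13, 5, 6, 7, 8, 9, 10, 11, 12, 1, 14, 0]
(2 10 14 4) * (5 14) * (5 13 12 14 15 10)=[0, 1, 5, 3, 2, 15, 6, 7, 8, 9, 13, 11, 14, 12, 4, 10]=(2 5 15 10 13 12 14 4)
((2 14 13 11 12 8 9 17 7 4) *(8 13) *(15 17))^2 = ((2 14 8 9 15 17 7 4)(11 12 13))^2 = (2 8 15 7)(4 14 9 17)(11 13 12)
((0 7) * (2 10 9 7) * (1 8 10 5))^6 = (0 9 8 5)(1 2 7 10)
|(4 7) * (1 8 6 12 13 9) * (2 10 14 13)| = |(1 8 6 12 2 10 14 13 9)(4 7)| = 18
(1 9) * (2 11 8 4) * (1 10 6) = (1 9 10 6)(2 11 8 4) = [0, 9, 11, 3, 2, 5, 1, 7, 4, 10, 6, 8]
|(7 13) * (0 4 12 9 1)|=|(0 4 12 9 1)(7 13)|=10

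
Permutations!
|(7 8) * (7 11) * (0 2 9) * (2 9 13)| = 6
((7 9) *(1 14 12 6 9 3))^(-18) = ((1 14 12 6 9 7 3))^(-18) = (1 6 3 12 7 14 9)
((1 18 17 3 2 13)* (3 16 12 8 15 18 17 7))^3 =(1 12 18 2 17 8 7 13 16 15 3)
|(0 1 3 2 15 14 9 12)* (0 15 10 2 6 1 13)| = |(0 13)(1 3 6)(2 10)(9 12 15 14)| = 12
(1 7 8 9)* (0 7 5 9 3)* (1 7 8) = [8, 5, 2, 0, 4, 9, 6, 1, 3, 7] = (0 8 3)(1 5 9 7)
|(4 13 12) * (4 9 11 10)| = |(4 13 12 9 11 10)| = 6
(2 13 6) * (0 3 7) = [3, 1, 13, 7, 4, 5, 2, 0, 8, 9, 10, 11, 12, 6] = (0 3 7)(2 13 6)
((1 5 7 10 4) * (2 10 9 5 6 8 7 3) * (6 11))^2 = ((1 11 6 8 7 9 5 3 2 10 4))^2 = (1 6 7 5 2 4 11 8 9 3 10)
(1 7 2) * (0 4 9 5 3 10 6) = (0 4 9 5 3 10 6)(1 7 2) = [4, 7, 1, 10, 9, 3, 0, 2, 8, 5, 6]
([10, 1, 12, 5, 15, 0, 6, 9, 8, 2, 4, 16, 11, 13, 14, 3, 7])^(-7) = (0 5 3 15 4 10)(2 9 7 16 11 12)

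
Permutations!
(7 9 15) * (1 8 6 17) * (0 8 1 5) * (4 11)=[8, 1, 2, 3, 11, 0, 17, 9, 6, 15, 10, 4, 12, 13, 14, 7, 16, 5]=(0 8 6 17 5)(4 11)(7 9 15)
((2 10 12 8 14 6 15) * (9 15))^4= (2 14)(6 10)(8 15)(9 12)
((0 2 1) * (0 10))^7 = ((0 2 1 10))^7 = (0 10 1 2)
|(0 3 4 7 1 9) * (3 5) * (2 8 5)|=|(0 2 8 5 3 4 7 1 9)|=9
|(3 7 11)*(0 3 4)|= 5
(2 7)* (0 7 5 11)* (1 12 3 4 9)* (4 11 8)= [7, 12, 5, 11, 9, 8, 6, 2, 4, 1, 10, 0, 3]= (0 7 2 5 8 4 9 1 12 3 11)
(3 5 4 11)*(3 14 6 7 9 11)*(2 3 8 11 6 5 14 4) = (2 3 14 5)(4 8 11)(6 7 9) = [0, 1, 3, 14, 8, 2, 7, 9, 11, 6, 10, 4, 12, 13, 5]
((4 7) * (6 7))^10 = (4 6 7)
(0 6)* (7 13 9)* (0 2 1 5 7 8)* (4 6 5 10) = (0 5 7 13 9 8)(1 10 4 6 2) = [5, 10, 1, 3, 6, 7, 2, 13, 0, 8, 4, 11, 12, 9]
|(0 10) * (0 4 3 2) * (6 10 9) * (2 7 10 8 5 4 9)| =8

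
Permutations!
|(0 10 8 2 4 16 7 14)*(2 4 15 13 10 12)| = |(0 12 2 15 13 10 8 4 16 7 14)| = 11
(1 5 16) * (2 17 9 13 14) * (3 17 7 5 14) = [0, 14, 7, 17, 4, 16, 6, 5, 8, 13, 10, 11, 12, 3, 2, 15, 1, 9] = (1 14 2 7 5 16)(3 17 9 13)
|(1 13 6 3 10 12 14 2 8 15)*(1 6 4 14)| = 11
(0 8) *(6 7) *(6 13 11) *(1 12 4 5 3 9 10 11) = (0 8)(1 12 4 5 3 9 10 11 6 7 13) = [8, 12, 2, 9, 5, 3, 7, 13, 0, 10, 11, 6, 4, 1]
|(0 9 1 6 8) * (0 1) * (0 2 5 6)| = |(0 9 2 5 6 8 1)| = 7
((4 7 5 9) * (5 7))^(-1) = (4 9 5)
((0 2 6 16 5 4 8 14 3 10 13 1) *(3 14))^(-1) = (0 1 13 10 3 8 4 5 16 6 2)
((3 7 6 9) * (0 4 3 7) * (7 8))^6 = (6 8)(7 9)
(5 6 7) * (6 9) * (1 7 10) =(1 7 5 9 6 10) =[0, 7, 2, 3, 4, 9, 10, 5, 8, 6, 1]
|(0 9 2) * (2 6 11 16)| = |(0 9 6 11 16 2)| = 6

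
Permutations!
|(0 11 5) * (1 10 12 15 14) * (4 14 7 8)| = 24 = |(0 11 5)(1 10 12 15 7 8 4 14)|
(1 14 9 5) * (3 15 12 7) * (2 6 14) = (1 2 6 14 9 5)(3 15 12 7) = [0, 2, 6, 15, 4, 1, 14, 3, 8, 5, 10, 11, 7, 13, 9, 12]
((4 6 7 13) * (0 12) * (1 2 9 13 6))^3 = ((0 12)(1 2 9 13 4)(6 7))^3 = (0 12)(1 13 2 4 9)(6 7)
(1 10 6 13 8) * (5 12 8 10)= (1 5 12 8)(6 13 10)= [0, 5, 2, 3, 4, 12, 13, 7, 1, 9, 6, 11, 8, 10]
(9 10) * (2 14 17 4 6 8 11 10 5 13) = (2 14 17 4 6 8 11 10 9 5 13) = [0, 1, 14, 3, 6, 13, 8, 7, 11, 5, 9, 10, 12, 2, 17, 15, 16, 4]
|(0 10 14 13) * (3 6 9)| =|(0 10 14 13)(3 6 9)| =12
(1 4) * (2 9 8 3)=(1 4)(2 9 8 3)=[0, 4, 9, 2, 1, 5, 6, 7, 3, 8]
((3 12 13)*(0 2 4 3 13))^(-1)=(13)(0 12 3 4 2)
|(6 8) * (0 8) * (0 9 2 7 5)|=7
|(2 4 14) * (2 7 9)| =|(2 4 14 7 9)| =5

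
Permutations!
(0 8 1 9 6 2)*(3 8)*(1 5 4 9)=(0 3 8 5 4 9 6 2)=[3, 1, 0, 8, 9, 4, 2, 7, 5, 6]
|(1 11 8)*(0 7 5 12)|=|(0 7 5 12)(1 11 8)|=12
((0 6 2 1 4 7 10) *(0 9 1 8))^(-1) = ((0 6 2 8)(1 4 7 10 9))^(-1) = (0 8 2 6)(1 9 10 7 4)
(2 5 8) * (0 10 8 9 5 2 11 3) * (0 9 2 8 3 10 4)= (0 4)(2 8 11 10 3 9 5)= [4, 1, 8, 9, 0, 2, 6, 7, 11, 5, 3, 10]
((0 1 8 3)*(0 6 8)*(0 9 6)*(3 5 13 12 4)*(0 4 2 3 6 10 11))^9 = (0 11 10 9 1)(2 3 4 6 8 5 13 12)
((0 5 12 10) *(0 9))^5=(12)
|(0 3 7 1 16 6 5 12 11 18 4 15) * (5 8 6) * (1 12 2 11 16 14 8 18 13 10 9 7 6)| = 18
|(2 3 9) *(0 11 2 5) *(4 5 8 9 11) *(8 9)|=|(0 4 5)(2 3 11)|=3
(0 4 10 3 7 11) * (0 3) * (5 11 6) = (0 4 10)(3 7 6 5 11) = [4, 1, 2, 7, 10, 11, 5, 6, 8, 9, 0, 3]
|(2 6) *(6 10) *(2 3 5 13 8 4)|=|(2 10 6 3 5 13 8 4)|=8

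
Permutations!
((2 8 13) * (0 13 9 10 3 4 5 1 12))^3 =((0 13 2 8 9 10 3 4 5 1 12))^3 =(0 8 3 1 13 9 4 12 2 10 5)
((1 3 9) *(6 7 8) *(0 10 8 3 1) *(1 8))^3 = ((0 10 1 8 6 7 3 9))^3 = (0 8 3 10 6 9 1 7)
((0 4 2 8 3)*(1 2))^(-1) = (0 3 8 2 1 4)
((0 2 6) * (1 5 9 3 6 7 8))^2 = (0 7 1 9 6 2 8 5 3) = ((0 2 7 8 1 5 9 3 6))^2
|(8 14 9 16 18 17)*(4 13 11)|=|(4 13 11)(8 14 9 16 18 17)|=6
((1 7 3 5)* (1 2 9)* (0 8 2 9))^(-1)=(0 2 8)(1 9 5 3 7)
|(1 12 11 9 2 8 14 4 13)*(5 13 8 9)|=30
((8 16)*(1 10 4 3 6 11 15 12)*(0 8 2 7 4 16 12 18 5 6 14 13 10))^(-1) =((0 8 12 1)(2 7 4 3 14 13 10 16)(5 6 11 15 18))^(-1) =(0 1 12 8)(2 16 10 13 14 3 4 7)(5 18 15 11 6)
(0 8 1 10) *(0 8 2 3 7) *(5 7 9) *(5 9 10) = (0 2 3 10 8 1 5 7) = [2, 5, 3, 10, 4, 7, 6, 0, 1, 9, 8]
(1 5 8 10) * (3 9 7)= (1 5 8 10)(3 9 7)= [0, 5, 2, 9, 4, 8, 6, 3, 10, 7, 1]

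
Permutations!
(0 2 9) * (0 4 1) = (0 2 9 4 1) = [2, 0, 9, 3, 1, 5, 6, 7, 8, 4]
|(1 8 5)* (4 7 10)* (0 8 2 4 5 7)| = 8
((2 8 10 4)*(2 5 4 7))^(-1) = ((2 8 10 7)(4 5))^(-1) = (2 7 10 8)(4 5)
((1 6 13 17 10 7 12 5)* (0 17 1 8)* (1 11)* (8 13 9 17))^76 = (1 12 9 13 10)(5 17 11 7 6)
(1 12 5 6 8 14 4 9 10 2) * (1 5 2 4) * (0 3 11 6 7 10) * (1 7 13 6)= [3, 12, 5, 11, 9, 13, 8, 10, 14, 0, 4, 1, 2, 6, 7]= (0 3 11 1 12 2 5 13 6 8 14 7 10 4 9)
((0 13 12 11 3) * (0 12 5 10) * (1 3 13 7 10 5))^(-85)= ((0 7 10)(1 3 12 11 13))^(-85)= (13)(0 10 7)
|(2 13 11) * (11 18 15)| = |(2 13 18 15 11)| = 5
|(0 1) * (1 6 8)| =|(0 6 8 1)| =4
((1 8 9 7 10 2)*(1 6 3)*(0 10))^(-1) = (0 7 9 8 1 3 6 2 10)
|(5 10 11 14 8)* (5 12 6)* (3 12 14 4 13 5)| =30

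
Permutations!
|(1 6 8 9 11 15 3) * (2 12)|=|(1 6 8 9 11 15 3)(2 12)|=14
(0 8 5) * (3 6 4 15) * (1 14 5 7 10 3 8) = (0 1 14 5)(3 6 4 15 8 7 10) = [1, 14, 2, 6, 15, 0, 4, 10, 7, 9, 3, 11, 12, 13, 5, 8]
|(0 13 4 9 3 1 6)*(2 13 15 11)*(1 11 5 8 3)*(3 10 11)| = |(0 15 5 8 10 11 2 13 4 9 1 6)| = 12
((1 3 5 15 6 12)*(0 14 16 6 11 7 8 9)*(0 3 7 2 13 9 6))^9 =(16)(1 12 6 8 7)(2 9 5 11 13 3 15)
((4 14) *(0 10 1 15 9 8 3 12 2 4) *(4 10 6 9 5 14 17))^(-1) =((0 6 9 8 3 12 2 10 1 15 5 14)(4 17))^(-1) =(0 14 5 15 1 10 2 12 3 8 9 6)(4 17)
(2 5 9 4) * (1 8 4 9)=(9)(1 8 4 2 5)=[0, 8, 5, 3, 2, 1, 6, 7, 4, 9]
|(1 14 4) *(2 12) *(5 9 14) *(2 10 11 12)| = |(1 5 9 14 4)(10 11 12)| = 15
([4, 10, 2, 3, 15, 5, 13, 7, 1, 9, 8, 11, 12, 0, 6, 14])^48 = [0, 1, 2, 3, 4, 5, 6, 7, 8, 9, 10, 11, 12, 13, 14, 15]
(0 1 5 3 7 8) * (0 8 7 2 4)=[1, 5, 4, 2, 0, 3, 6, 7, 8]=(8)(0 1 5 3 2 4)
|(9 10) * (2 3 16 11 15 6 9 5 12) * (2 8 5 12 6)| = 30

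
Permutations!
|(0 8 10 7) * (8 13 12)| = |(0 13 12 8 10 7)| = 6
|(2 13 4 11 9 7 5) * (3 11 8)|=|(2 13 4 8 3 11 9 7 5)|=9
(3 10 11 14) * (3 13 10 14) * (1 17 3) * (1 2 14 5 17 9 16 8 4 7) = (1 9 16 8 4 7)(2 14 13 10 11)(3 5 17) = [0, 9, 14, 5, 7, 17, 6, 1, 4, 16, 11, 2, 12, 10, 13, 15, 8, 3]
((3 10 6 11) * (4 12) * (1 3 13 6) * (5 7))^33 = (13)(4 12)(5 7)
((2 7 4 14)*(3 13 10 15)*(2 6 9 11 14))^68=(15)(2 4 7)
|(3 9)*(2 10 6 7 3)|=6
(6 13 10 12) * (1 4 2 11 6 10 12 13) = (1 4 2 11 6)(10 13 12) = [0, 4, 11, 3, 2, 5, 1, 7, 8, 9, 13, 6, 10, 12]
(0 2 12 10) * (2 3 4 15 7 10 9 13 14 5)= [3, 1, 12, 4, 15, 2, 6, 10, 8, 13, 0, 11, 9, 14, 5, 7]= (0 3 4 15 7 10)(2 12 9 13 14 5)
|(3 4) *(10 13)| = |(3 4)(10 13)| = 2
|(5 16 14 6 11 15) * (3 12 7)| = 6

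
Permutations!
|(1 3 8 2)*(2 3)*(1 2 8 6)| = |(1 8 3 6)| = 4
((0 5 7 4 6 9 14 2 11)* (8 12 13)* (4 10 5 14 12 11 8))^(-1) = ((0 14 2 8 11)(4 6 9 12 13)(5 7 10))^(-1) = (0 11 8 2 14)(4 13 12 9 6)(5 10 7)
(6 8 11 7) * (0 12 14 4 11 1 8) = (0 12 14 4 11 7 6)(1 8) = [12, 8, 2, 3, 11, 5, 0, 6, 1, 9, 10, 7, 14, 13, 4]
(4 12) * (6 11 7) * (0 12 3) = (0 12 4 3)(6 11 7) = [12, 1, 2, 0, 3, 5, 11, 6, 8, 9, 10, 7, 4]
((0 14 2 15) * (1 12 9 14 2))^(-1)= (0 15 2)(1 14 9 12)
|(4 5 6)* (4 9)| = |(4 5 6 9)| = 4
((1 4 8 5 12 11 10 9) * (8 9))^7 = ((1 4 9)(5 12 11 10 8))^7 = (1 4 9)(5 11 8 12 10)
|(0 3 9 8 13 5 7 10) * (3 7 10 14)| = 9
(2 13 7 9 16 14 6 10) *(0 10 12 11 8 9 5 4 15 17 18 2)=(0 10)(2 13 7 5 4 15 17 18)(6 12 11 8 9 16 14)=[10, 1, 13, 3, 15, 4, 12, 5, 9, 16, 0, 8, 11, 7, 6, 17, 14, 18, 2]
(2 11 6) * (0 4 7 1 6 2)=(0 4 7 1 6)(2 11)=[4, 6, 11, 3, 7, 5, 0, 1, 8, 9, 10, 2]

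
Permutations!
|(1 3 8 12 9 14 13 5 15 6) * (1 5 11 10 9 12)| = 15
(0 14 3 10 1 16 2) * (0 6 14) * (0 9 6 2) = (0 9 6 14 3 10 1 16) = [9, 16, 2, 10, 4, 5, 14, 7, 8, 6, 1, 11, 12, 13, 3, 15, 0]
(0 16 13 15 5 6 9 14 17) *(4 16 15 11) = (0 15 5 6 9 14 17)(4 16 13 11) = [15, 1, 2, 3, 16, 6, 9, 7, 8, 14, 10, 4, 12, 11, 17, 5, 13, 0]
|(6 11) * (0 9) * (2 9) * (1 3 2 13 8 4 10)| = |(0 13 8 4 10 1 3 2 9)(6 11)| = 18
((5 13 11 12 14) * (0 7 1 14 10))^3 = (0 14 11)(1 13 10)(5 12 7)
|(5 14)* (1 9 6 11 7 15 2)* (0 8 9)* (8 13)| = 10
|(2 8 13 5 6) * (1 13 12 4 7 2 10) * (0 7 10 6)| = 10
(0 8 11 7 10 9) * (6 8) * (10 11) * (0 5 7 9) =(0 6 8 10)(5 7 11 9) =[6, 1, 2, 3, 4, 7, 8, 11, 10, 5, 0, 9]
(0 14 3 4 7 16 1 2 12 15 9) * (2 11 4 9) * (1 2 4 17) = [14, 11, 12, 9, 7, 5, 6, 16, 8, 0, 10, 17, 15, 13, 3, 4, 2, 1] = (0 14 3 9)(1 11 17)(2 12 15 4 7 16)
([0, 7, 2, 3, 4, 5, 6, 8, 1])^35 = [0, 8, 2, 3, 4, 5, 6, 1, 7]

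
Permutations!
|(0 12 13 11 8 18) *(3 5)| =|(0 12 13 11 8 18)(3 5)| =6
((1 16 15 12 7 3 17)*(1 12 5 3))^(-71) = ((1 16 15 5 3 17 12 7))^(-71) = (1 16 15 5 3 17 12 7)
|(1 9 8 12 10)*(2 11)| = 10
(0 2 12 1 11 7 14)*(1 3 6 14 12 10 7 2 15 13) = (0 15 13 1 11 2 10 7 12 3 6 14) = [15, 11, 10, 6, 4, 5, 14, 12, 8, 9, 7, 2, 3, 1, 0, 13]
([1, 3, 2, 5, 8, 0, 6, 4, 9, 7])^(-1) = [5, 0, 2, 1, 7, 3, 6, 9, 4, 8]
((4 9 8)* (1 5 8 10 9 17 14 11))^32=((1 5 8 4 17 14 11)(9 10))^32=(1 17 5 14 8 11 4)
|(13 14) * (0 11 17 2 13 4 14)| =|(0 11 17 2 13)(4 14)| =10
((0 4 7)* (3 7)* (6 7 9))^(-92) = (0 6 3)(4 7 9)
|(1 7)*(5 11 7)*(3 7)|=|(1 5 11 3 7)|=5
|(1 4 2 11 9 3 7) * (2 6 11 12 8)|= 21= |(1 4 6 11 9 3 7)(2 12 8)|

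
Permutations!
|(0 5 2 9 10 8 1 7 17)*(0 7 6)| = |(0 5 2 9 10 8 1 6)(7 17)| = 8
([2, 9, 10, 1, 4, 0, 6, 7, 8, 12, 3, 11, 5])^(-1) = [5, 3, 0, 10, 4, 12, 6, 7, 8, 1, 2, 11, 9]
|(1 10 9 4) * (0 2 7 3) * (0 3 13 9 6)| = 9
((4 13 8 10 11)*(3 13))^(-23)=((3 13 8 10 11 4))^(-23)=(3 13 8 10 11 4)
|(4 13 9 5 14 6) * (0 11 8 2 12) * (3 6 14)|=30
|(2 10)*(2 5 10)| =|(5 10)| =2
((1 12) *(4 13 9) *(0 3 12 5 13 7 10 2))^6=(0 9 3 4 12 7 1 10 5 2 13)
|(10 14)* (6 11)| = 2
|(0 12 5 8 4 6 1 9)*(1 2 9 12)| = 9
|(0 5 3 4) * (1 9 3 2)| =7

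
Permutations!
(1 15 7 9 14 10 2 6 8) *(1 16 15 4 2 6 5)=[0, 4, 5, 3, 2, 1, 8, 9, 16, 14, 6, 11, 12, 13, 10, 7, 15]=(1 4 2 5)(6 8 16 15 7 9 14 10)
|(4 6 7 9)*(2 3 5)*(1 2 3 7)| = |(1 2 7 9 4 6)(3 5)| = 6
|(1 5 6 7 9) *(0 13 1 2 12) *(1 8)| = 10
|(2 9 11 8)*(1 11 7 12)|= |(1 11 8 2 9 7 12)|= 7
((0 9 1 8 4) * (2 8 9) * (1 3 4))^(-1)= (0 4 3 9 1 8 2)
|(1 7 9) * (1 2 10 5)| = 6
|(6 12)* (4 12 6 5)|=3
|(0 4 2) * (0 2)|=2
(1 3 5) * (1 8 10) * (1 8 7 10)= (1 3 5 7 10 8)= [0, 3, 2, 5, 4, 7, 6, 10, 1, 9, 8]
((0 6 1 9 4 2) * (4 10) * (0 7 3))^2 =(0 1 10 2 3 6 9 4 7) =((0 6 1 9 10 4 2 7 3))^2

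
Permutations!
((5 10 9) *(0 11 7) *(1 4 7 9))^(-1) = (0 7 4 1 10 5 9 11) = ((0 11 9 5 10 1 4 7))^(-1)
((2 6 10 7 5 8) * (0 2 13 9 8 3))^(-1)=(0 3 5 7 10 6 2)(8 9 13)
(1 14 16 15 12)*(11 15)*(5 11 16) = (16)(1 14 5 11 15 12) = [0, 14, 2, 3, 4, 11, 6, 7, 8, 9, 10, 15, 1, 13, 5, 12, 16]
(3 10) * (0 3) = (0 3 10) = [3, 1, 2, 10, 4, 5, 6, 7, 8, 9, 0]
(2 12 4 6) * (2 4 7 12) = (4 6)(7 12) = [0, 1, 2, 3, 6, 5, 4, 12, 8, 9, 10, 11, 7]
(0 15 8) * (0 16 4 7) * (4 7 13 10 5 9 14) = (0 15 8 16 7)(4 13 10 5 9 14) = [15, 1, 2, 3, 13, 9, 6, 0, 16, 14, 5, 11, 12, 10, 4, 8, 7]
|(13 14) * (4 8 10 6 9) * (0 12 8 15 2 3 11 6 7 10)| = |(0 12 8)(2 3 11 6 9 4 15)(7 10)(13 14)| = 42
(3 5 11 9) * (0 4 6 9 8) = (0 4 6 9 3 5 11 8) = [4, 1, 2, 5, 6, 11, 9, 7, 0, 3, 10, 8]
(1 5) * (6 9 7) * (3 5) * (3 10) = (1 10 3 5)(6 9 7) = [0, 10, 2, 5, 4, 1, 9, 6, 8, 7, 3]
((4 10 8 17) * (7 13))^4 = (17)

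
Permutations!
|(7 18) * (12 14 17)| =6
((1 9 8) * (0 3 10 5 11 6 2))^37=(0 10 11 2 3 5 6)(1 9 8)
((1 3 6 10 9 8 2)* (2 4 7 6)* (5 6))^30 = (4 5 10 8 7 6 9)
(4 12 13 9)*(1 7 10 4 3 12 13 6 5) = (1 7 10 4 13 9 3 12 6 5) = [0, 7, 2, 12, 13, 1, 5, 10, 8, 3, 4, 11, 6, 9]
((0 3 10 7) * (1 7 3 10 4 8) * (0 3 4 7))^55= ((0 10 4 8 1)(3 7))^55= (10)(3 7)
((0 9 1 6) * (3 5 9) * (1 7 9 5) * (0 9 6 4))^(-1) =((0 3 1 4)(6 9 7))^(-1) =(0 4 1 3)(6 7 9)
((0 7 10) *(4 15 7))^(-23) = ((0 4 15 7 10))^(-23) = (0 15 10 4 7)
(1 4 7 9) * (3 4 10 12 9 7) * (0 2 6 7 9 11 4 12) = (0 2 6 7 9 1 10)(3 12 11 4) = [2, 10, 6, 12, 3, 5, 7, 9, 8, 1, 0, 4, 11]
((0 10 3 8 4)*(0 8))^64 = (0 10 3) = ((0 10 3)(4 8))^64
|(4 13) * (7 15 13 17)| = |(4 17 7 15 13)| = 5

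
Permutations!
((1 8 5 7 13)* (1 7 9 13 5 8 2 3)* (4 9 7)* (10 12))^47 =((1 2 3)(4 9 13)(5 7)(10 12))^47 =(1 3 2)(4 13 9)(5 7)(10 12)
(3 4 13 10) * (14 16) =[0, 1, 2, 4, 13, 5, 6, 7, 8, 9, 3, 11, 12, 10, 16, 15, 14] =(3 4 13 10)(14 16)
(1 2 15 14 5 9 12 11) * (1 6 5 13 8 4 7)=(1 2 15 14 13 8 4 7)(5 9 12 11 6)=[0, 2, 15, 3, 7, 9, 5, 1, 4, 12, 10, 6, 11, 8, 13, 14]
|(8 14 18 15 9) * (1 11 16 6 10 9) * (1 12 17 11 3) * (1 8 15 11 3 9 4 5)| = 15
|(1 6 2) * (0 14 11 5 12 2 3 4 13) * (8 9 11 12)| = |(0 14 12 2 1 6 3 4 13)(5 8 9 11)| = 36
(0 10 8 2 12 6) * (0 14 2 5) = (0 10 8 5)(2 12 6 14) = [10, 1, 12, 3, 4, 0, 14, 7, 5, 9, 8, 11, 6, 13, 2]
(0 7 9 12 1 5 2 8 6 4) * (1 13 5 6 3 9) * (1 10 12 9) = (0 7 10 12 13 5 2 8 3 1 6 4) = [7, 6, 8, 1, 0, 2, 4, 10, 3, 9, 12, 11, 13, 5]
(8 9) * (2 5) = [0, 1, 5, 3, 4, 2, 6, 7, 9, 8] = (2 5)(8 9)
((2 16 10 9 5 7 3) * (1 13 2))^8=((1 13 2 16 10 9 5 7 3))^8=(1 3 7 5 9 10 16 2 13)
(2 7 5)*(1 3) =(1 3)(2 7 5) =[0, 3, 7, 1, 4, 2, 6, 5]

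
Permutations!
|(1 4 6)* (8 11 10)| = |(1 4 6)(8 11 10)| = 3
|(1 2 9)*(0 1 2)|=2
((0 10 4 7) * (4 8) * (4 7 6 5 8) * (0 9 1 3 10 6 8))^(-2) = (0 6 5)(1 7 4 3 9 8 10)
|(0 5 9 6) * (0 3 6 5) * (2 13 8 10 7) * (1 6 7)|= 8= |(1 6 3 7 2 13 8 10)(5 9)|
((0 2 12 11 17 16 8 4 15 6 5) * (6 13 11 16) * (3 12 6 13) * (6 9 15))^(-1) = (0 5 6 4 8 16 12 3 15 9 2)(11 13 17)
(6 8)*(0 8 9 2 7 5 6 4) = [8, 1, 7, 3, 0, 6, 9, 5, 4, 2] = (0 8 4)(2 7 5 6 9)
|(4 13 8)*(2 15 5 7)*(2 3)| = |(2 15 5 7 3)(4 13 8)| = 15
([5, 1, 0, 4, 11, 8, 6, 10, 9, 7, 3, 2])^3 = [9, 1, 8, 2, 0, 7, 6, 4, 10, 3, 11, 5]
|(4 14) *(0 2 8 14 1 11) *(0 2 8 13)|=8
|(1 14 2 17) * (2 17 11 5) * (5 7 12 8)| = |(1 14 17)(2 11 7 12 8 5)| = 6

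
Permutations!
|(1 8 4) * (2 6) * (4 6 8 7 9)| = |(1 7 9 4)(2 8 6)| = 12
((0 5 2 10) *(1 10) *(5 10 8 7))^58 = (10)(1 5 8 2 7)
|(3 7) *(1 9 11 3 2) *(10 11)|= 7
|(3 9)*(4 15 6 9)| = 5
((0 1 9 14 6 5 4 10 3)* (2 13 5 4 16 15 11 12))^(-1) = (0 3 10 4 6 14 9 1)(2 12 11 15 16 5 13)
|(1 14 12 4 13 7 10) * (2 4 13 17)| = 6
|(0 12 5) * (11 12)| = 4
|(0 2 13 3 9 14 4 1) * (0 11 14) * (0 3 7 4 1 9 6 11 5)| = |(0 2 13 7 4 9 3 6 11 14 1 5)| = 12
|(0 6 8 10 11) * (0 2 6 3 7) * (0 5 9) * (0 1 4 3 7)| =35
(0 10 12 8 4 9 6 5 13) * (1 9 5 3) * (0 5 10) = (1 9 6 3)(4 10 12 8)(5 13) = [0, 9, 2, 1, 10, 13, 3, 7, 4, 6, 12, 11, 8, 5]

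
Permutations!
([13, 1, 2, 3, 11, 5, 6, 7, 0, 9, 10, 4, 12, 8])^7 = (0 13 8)(4 11)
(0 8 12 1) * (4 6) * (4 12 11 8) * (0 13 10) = (0 4 6 12 1 13 10)(8 11) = [4, 13, 2, 3, 6, 5, 12, 7, 11, 9, 0, 8, 1, 10]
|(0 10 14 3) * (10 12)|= |(0 12 10 14 3)|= 5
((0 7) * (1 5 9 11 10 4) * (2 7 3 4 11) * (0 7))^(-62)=(11)(0 3 4 1 5 9 2)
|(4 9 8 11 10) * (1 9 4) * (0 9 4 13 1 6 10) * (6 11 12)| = |(0 9 8 12 6 10 11)(1 4 13)| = 21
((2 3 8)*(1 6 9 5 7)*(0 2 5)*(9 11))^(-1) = ((0 2 3 8 5 7 1 6 11 9))^(-1) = (0 9 11 6 1 7 5 8 3 2)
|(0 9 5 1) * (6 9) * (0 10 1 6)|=6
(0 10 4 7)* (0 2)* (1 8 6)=[10, 8, 0, 3, 7, 5, 1, 2, 6, 9, 4]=(0 10 4 7 2)(1 8 6)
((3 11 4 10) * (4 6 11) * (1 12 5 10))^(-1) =(1 4 3 10 5 12)(6 11)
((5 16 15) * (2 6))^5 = ((2 6)(5 16 15))^5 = (2 6)(5 15 16)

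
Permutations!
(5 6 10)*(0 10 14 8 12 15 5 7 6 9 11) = (0 10 7 6 14 8 12 15 5 9 11) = [10, 1, 2, 3, 4, 9, 14, 6, 12, 11, 7, 0, 15, 13, 8, 5]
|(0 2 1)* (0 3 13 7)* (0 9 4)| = 8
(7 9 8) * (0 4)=(0 4)(7 9 8)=[4, 1, 2, 3, 0, 5, 6, 9, 7, 8]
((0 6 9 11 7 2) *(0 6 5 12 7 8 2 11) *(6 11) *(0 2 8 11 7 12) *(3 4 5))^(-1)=((12)(0 3 4 5)(2 7 6 9))^(-1)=(12)(0 5 4 3)(2 9 6 7)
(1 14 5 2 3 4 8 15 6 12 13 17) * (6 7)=(1 14 5 2 3 4 8 15 7 6 12 13 17)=[0, 14, 3, 4, 8, 2, 12, 6, 15, 9, 10, 11, 13, 17, 5, 7, 16, 1]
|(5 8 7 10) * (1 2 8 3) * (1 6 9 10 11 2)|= |(2 8 7 11)(3 6 9 10 5)|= 20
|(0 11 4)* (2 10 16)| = |(0 11 4)(2 10 16)| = 3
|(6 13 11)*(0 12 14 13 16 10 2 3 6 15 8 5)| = 40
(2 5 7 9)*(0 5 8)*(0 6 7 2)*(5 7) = (0 7 9)(2 8 6 5) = [7, 1, 8, 3, 4, 2, 5, 9, 6, 0]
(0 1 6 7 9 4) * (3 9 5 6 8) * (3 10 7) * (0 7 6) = [1, 8, 2, 9, 7, 0, 3, 5, 10, 4, 6] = (0 1 8 10 6 3 9 4 7 5)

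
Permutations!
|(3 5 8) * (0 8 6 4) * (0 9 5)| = 12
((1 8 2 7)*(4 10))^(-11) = (1 8 2 7)(4 10)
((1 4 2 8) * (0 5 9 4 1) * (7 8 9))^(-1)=(0 8 7 5)(2 4 9)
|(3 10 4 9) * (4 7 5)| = 6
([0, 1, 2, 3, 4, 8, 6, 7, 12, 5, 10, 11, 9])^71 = (5 9 12 8)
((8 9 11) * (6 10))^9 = ((6 10)(8 9 11))^9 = (11)(6 10)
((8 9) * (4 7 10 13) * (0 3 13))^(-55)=((0 3 13 4 7 10)(8 9))^(-55)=(0 10 7 4 13 3)(8 9)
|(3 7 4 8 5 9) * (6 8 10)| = 8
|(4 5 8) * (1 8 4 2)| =|(1 8 2)(4 5)| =6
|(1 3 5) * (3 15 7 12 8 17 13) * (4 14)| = 18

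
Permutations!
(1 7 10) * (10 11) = (1 7 11 10) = [0, 7, 2, 3, 4, 5, 6, 11, 8, 9, 1, 10]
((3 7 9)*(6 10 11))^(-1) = ((3 7 9)(6 10 11))^(-1) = (3 9 7)(6 11 10)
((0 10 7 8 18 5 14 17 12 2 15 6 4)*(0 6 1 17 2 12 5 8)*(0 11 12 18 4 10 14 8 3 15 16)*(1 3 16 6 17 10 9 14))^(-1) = ((0 1 10 7 11 12 18 16)(2 6 9 14)(3 15)(4 17 5 8))^(-1) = (0 16 18 12 11 7 10 1)(2 14 9 6)(3 15)(4 8 5 17)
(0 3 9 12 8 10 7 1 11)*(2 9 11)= (0 3 11)(1 2 9 12 8 10 7)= [3, 2, 9, 11, 4, 5, 6, 1, 10, 12, 7, 0, 8]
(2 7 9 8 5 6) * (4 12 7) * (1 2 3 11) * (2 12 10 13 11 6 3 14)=(1 12 7 9 8 5 3 6 14 2 4 10 13 11)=[0, 12, 4, 6, 10, 3, 14, 9, 5, 8, 13, 1, 7, 11, 2]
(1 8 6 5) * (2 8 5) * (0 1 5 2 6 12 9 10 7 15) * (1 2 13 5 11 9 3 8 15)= (0 2 15)(1 13 5 11 9 10 7)(3 8 12)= [2, 13, 15, 8, 4, 11, 6, 1, 12, 10, 7, 9, 3, 5, 14, 0]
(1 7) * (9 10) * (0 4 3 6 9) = (0 4 3 6 9 10)(1 7) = [4, 7, 2, 6, 3, 5, 9, 1, 8, 10, 0]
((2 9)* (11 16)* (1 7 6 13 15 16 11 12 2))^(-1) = (1 9 2 12 16 15 13 6 7) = ((1 7 6 13 15 16 12 2 9))^(-1)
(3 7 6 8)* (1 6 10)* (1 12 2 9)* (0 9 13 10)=[9, 6, 13, 7, 4, 5, 8, 0, 3, 1, 12, 11, 2, 10]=(0 9 1 6 8 3 7)(2 13 10 12)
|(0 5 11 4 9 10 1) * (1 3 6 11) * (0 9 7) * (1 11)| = 5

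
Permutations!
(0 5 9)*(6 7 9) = (0 5 6 7 9) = [5, 1, 2, 3, 4, 6, 7, 9, 8, 0]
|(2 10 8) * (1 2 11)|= 5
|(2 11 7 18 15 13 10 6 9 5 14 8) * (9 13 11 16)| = |(2 16 9 5 14 8)(6 13 10)(7 18 15 11)| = 12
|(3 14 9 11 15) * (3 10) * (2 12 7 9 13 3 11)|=12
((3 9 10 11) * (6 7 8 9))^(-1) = (3 11 10 9 8 7 6)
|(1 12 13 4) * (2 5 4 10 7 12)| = |(1 2 5 4)(7 12 13 10)| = 4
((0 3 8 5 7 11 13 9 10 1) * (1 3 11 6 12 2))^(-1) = (0 1 2 12 6 7 5 8 3 10 9 13 11)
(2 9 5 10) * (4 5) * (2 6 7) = (2 9 4 5 10 6 7) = [0, 1, 9, 3, 5, 10, 7, 2, 8, 4, 6]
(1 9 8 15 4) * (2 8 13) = [0, 9, 8, 3, 1, 5, 6, 7, 15, 13, 10, 11, 12, 2, 14, 4] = (1 9 13 2 8 15 4)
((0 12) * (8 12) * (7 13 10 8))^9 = ((0 7 13 10 8 12))^9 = (0 10)(7 8)(12 13)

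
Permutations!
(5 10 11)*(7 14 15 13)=(5 10 11)(7 14 15 13)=[0, 1, 2, 3, 4, 10, 6, 14, 8, 9, 11, 5, 12, 7, 15, 13]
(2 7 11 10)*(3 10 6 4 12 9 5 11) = [0, 1, 7, 10, 12, 11, 4, 3, 8, 5, 2, 6, 9] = (2 7 3 10)(4 12 9 5 11 6)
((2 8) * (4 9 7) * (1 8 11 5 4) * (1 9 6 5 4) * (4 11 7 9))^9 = (11)(1 2 4 5 8 7 6)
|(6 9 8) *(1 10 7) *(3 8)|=12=|(1 10 7)(3 8 6 9)|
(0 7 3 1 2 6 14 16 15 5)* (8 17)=[7, 2, 6, 1, 4, 0, 14, 3, 17, 9, 10, 11, 12, 13, 16, 5, 15, 8]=(0 7 3 1 2 6 14 16 15 5)(8 17)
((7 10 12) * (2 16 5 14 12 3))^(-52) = (2 12)(3 14)(5 10)(7 16) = ((2 16 5 14 12 7 10 3))^(-52)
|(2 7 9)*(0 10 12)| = 3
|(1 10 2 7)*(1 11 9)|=6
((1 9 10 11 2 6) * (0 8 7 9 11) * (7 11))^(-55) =((0 8 11 2 6 1 7 9 10))^(-55) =(0 10 9 7 1 6 2 11 8)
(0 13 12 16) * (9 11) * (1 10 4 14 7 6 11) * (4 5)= (0 13 12 16)(1 10 5 4 14 7 6 11 9)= [13, 10, 2, 3, 14, 4, 11, 6, 8, 1, 5, 9, 16, 12, 7, 15, 0]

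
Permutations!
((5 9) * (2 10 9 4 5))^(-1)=((2 10 9)(4 5))^(-1)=(2 9 10)(4 5)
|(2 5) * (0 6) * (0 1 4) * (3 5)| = 12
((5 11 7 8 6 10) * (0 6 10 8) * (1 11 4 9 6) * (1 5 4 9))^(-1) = ((0 5 9 6 8 10 4 1 11 7))^(-1) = (0 7 11 1 4 10 8 6 9 5)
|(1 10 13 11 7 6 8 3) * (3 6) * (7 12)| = 14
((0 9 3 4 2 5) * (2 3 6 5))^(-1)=(0 5 6 9)(3 4)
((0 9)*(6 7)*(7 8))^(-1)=((0 9)(6 8 7))^(-1)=(0 9)(6 7 8)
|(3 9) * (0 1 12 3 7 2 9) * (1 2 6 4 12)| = 8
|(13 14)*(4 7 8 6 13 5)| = 7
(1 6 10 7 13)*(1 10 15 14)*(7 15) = [0, 6, 2, 3, 4, 5, 7, 13, 8, 9, 15, 11, 12, 10, 1, 14] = (1 6 7 13 10 15 14)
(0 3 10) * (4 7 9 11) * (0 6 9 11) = (0 3 10 6 9)(4 7 11) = [3, 1, 2, 10, 7, 5, 9, 11, 8, 0, 6, 4]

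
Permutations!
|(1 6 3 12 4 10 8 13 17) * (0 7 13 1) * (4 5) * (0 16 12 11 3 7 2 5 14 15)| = 30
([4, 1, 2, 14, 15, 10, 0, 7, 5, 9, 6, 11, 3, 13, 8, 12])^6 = (0 8 15 10 3)(4 5 12 6 14)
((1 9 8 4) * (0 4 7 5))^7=((0 4 1 9 8 7 5))^7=(9)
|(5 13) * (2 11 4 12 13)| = 6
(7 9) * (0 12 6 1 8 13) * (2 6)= [12, 8, 6, 3, 4, 5, 1, 9, 13, 7, 10, 11, 2, 0]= (0 12 2 6 1 8 13)(7 9)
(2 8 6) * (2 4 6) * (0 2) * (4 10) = (0 2 8)(4 6 10) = [2, 1, 8, 3, 6, 5, 10, 7, 0, 9, 4]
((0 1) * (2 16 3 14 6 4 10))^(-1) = ((0 1)(2 16 3 14 6 4 10))^(-1) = (0 1)(2 10 4 6 14 3 16)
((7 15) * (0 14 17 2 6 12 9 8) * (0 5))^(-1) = (0 5 8 9 12 6 2 17 14)(7 15)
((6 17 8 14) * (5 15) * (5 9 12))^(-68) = ((5 15 9 12)(6 17 8 14))^(-68) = (17)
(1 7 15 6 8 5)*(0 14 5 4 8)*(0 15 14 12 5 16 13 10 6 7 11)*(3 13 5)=(0 12 3 13 10 6 15 7 14 16 5 1 11)(4 8)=[12, 11, 2, 13, 8, 1, 15, 14, 4, 9, 6, 0, 3, 10, 16, 7, 5]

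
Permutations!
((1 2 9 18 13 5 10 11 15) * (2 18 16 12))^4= ((1 18 13 5 10 11 15)(2 9 16 12))^4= (1 10 18 11 13 15 5)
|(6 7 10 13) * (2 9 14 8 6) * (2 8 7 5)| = |(2 9 14 7 10 13 8 6 5)| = 9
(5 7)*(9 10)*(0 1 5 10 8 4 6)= (0 1 5 7 10 9 8 4 6)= [1, 5, 2, 3, 6, 7, 0, 10, 4, 8, 9]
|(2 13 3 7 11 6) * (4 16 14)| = 6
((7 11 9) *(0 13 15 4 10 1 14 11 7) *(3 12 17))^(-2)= (0 11 1 4 13 9 14 10 15)(3 12 17)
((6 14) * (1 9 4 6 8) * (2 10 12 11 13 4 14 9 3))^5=((1 3 2 10 12 11 13 4 6 9 14 8))^5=(1 11 14 10 6 3 13 8 12 9 2 4)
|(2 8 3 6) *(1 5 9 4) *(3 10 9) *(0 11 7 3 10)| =|(0 11 7 3 6 2 8)(1 5 10 9 4)| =35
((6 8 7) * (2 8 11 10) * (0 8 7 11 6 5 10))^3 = ((0 8 11)(2 7 5 10))^3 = (11)(2 10 5 7)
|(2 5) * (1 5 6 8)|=|(1 5 2 6 8)|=5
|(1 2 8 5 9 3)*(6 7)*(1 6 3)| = 15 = |(1 2 8 5 9)(3 6 7)|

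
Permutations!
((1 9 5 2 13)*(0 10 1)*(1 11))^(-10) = (0 2 9 11)(1 10 13 5)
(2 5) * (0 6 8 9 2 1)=(0 6 8 9 2 5 1)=[6, 0, 5, 3, 4, 1, 8, 7, 9, 2]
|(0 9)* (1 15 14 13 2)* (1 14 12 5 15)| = 6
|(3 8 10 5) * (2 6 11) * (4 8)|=15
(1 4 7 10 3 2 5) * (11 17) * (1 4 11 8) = (1 11 17 8)(2 5 4 7 10 3) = [0, 11, 5, 2, 7, 4, 6, 10, 1, 9, 3, 17, 12, 13, 14, 15, 16, 8]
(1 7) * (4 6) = (1 7)(4 6) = [0, 7, 2, 3, 6, 5, 4, 1]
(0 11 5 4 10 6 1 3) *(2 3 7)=(0 11 5 4 10 6 1 7 2 3)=[11, 7, 3, 0, 10, 4, 1, 2, 8, 9, 6, 5]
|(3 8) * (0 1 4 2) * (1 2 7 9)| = 4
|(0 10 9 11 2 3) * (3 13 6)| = |(0 10 9 11 2 13 6 3)| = 8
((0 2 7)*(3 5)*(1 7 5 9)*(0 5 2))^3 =((1 7 5 3 9))^3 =(1 3 7 9 5)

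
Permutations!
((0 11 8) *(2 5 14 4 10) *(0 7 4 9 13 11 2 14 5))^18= (4 14 13 8)(7 10 9 11)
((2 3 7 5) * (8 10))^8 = (10)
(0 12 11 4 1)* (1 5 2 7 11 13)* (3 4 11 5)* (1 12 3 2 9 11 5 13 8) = (0 3 4 2 7 13 12 8 1)(5 9 11) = [3, 0, 7, 4, 2, 9, 6, 13, 1, 11, 10, 5, 8, 12]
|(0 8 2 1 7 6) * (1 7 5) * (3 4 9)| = 30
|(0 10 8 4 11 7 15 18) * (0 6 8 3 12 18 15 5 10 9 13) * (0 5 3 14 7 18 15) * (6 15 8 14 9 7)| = |(0 7 3 12 8 4 11 18 15)(5 10 9 13)(6 14)| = 36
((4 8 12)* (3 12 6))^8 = ((3 12 4 8 6))^8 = (3 8 12 6 4)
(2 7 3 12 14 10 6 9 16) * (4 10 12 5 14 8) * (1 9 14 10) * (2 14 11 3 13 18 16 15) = (1 9 15 2 7 13 18 16 14 12 8 4)(3 5 10 6 11) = [0, 9, 7, 5, 1, 10, 11, 13, 4, 15, 6, 3, 8, 18, 12, 2, 14, 17, 16]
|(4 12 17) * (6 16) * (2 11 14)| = |(2 11 14)(4 12 17)(6 16)| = 6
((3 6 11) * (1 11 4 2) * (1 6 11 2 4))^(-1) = ((1 2 6)(3 11))^(-1) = (1 6 2)(3 11)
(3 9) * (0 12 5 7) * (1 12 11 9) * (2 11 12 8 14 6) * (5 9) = [12, 8, 11, 1, 4, 7, 2, 0, 14, 3, 10, 5, 9, 13, 6] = (0 12 9 3 1 8 14 6 2 11 5 7)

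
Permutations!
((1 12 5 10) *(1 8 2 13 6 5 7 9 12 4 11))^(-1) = (1 11 4)(2 8 10 5 6 13)(7 12 9)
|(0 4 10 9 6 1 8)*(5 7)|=|(0 4 10 9 6 1 8)(5 7)|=14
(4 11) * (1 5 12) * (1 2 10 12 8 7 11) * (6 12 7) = (1 5 8 6 12 2 10 7 11 4) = [0, 5, 10, 3, 1, 8, 12, 11, 6, 9, 7, 4, 2]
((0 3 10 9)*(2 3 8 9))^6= (10)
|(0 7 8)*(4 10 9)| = 3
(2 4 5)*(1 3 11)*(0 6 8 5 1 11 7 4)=(11)(0 6 8 5 2)(1 3 7 4)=[6, 3, 0, 7, 1, 2, 8, 4, 5, 9, 10, 11]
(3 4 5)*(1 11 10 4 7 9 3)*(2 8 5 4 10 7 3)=(1 11 7 9 2 8 5)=[0, 11, 8, 3, 4, 1, 6, 9, 5, 2, 10, 7]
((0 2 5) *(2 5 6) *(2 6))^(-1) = (6)(0 5)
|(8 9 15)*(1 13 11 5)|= |(1 13 11 5)(8 9 15)|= 12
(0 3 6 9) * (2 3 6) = [6, 1, 3, 2, 4, 5, 9, 7, 8, 0] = (0 6 9)(2 3)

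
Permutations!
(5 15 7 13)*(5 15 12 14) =(5 12 14)(7 13 15) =[0, 1, 2, 3, 4, 12, 6, 13, 8, 9, 10, 11, 14, 15, 5, 7]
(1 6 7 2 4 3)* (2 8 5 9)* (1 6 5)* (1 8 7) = (1 5 9 2 4 3 6) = [0, 5, 4, 6, 3, 9, 1, 7, 8, 2]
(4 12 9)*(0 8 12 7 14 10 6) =(0 8 12 9 4 7 14 10 6) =[8, 1, 2, 3, 7, 5, 0, 14, 12, 4, 6, 11, 9, 13, 10]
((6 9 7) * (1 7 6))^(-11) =((1 7)(6 9))^(-11) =(1 7)(6 9)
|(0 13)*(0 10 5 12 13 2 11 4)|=4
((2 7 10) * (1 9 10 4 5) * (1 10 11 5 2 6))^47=((1 9 11 5 10 6)(2 7 4))^47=(1 6 10 5 11 9)(2 4 7)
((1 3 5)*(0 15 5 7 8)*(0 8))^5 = (0 7 3 1 5 15)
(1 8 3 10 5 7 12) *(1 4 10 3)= [0, 8, 2, 3, 10, 7, 6, 12, 1, 9, 5, 11, 4]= (1 8)(4 10 5 7 12)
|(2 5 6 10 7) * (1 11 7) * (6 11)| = |(1 6 10)(2 5 11 7)| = 12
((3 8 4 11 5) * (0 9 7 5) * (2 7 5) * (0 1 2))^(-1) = (0 7 2 1 11 4 8 3 5 9)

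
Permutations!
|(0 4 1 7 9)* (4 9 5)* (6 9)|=|(0 6 9)(1 7 5 4)|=12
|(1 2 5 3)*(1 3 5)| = 2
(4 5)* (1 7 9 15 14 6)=(1 7 9 15 14 6)(4 5)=[0, 7, 2, 3, 5, 4, 1, 9, 8, 15, 10, 11, 12, 13, 6, 14]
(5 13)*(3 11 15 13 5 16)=(3 11 15 13 16)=[0, 1, 2, 11, 4, 5, 6, 7, 8, 9, 10, 15, 12, 16, 14, 13, 3]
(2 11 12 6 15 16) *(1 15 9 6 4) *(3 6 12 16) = (1 15 3 6 9 12 4)(2 11 16) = [0, 15, 11, 6, 1, 5, 9, 7, 8, 12, 10, 16, 4, 13, 14, 3, 2]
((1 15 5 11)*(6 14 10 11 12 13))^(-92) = ((1 15 5 12 13 6 14 10 11))^(-92) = (1 10 6 12 15 11 14 13 5)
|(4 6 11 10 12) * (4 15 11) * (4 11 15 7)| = |(15)(4 6 11 10 12 7)| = 6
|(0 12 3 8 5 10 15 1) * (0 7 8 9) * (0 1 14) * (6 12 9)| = |(0 9 1 7 8 5 10 15 14)(3 6 12)| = 9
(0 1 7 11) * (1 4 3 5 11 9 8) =[4, 7, 2, 5, 3, 11, 6, 9, 1, 8, 10, 0] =(0 4 3 5 11)(1 7 9 8)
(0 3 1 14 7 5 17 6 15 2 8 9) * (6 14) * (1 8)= [3, 6, 1, 8, 4, 17, 15, 5, 9, 0, 10, 11, 12, 13, 7, 2, 16, 14]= (0 3 8 9)(1 6 15 2)(5 17 14 7)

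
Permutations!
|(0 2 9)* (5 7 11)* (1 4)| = |(0 2 9)(1 4)(5 7 11)| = 6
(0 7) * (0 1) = (0 7 1) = [7, 0, 2, 3, 4, 5, 6, 1]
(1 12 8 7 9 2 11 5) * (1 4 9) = (1 12 8 7)(2 11 5 4 9) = [0, 12, 11, 3, 9, 4, 6, 1, 7, 2, 10, 5, 8]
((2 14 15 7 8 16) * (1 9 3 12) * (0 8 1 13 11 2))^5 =(0 16 8)(1 11)(2 9)(3 14)(7 13)(12 15) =((0 8 16)(1 9 3 12 13 11 2 14 15 7))^5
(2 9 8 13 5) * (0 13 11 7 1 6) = (0 13 5 2 9 8 11 7 1 6) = [13, 6, 9, 3, 4, 2, 0, 1, 11, 8, 10, 7, 12, 5]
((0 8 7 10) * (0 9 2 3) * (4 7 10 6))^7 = (0 8 10 9 2 3)(4 7 6)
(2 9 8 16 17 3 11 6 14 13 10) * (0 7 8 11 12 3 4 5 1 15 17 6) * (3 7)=(0 3 12 7 8 16 6 14 13 10 2 9 11)(1 15 17 4 5)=[3, 15, 9, 12, 5, 1, 14, 8, 16, 11, 2, 0, 7, 10, 13, 17, 6, 4]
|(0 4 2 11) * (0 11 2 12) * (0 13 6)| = |(0 4 12 13 6)| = 5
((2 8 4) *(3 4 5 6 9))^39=((2 8 5 6 9 3 4))^39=(2 9 8 3 5 4 6)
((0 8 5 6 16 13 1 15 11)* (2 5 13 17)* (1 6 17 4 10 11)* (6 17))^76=(0 11 10 4 16 6 5 2 17 13 8)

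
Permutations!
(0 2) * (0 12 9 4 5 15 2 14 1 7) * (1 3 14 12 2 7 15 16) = (0 12 9 4 5 16 1 15 7)(3 14) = [12, 15, 2, 14, 5, 16, 6, 0, 8, 4, 10, 11, 9, 13, 3, 7, 1]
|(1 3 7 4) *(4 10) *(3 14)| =|(1 14 3 7 10 4)| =6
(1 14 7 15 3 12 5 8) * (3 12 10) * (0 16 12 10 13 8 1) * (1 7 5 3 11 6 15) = (0 16 12 3 13 8)(1 14 5 7)(6 15 10 11) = [16, 14, 2, 13, 4, 7, 15, 1, 0, 9, 11, 6, 3, 8, 5, 10, 12]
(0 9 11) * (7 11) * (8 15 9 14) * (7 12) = [14, 1, 2, 3, 4, 5, 6, 11, 15, 12, 10, 0, 7, 13, 8, 9] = (0 14 8 15 9 12 7 11)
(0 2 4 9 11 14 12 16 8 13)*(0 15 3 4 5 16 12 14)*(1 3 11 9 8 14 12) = (0 2 5 16 14 12 1 3 4 8 13 15 11) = [2, 3, 5, 4, 8, 16, 6, 7, 13, 9, 10, 0, 1, 15, 12, 11, 14]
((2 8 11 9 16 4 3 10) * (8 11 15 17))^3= ((2 11 9 16 4 3 10)(8 15 17))^3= (17)(2 16 10 9 3 11 4)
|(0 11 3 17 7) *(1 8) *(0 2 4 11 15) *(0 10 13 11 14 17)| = |(0 15 10 13 11 3)(1 8)(2 4 14 17 7)| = 30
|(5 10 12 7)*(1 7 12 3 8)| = 6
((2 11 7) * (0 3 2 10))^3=((0 3 2 11 7 10))^3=(0 11)(2 10)(3 7)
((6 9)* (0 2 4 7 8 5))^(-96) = (9) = ((0 2 4 7 8 5)(6 9))^(-96)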